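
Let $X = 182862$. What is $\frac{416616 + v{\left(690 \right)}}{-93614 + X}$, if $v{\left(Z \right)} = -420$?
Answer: $\frac{104049}{22312} \approx 4.6634$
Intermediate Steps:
$\frac{416616 + v{\left(690 \right)}}{-93614 + X} = \frac{416616 - 420}{-93614 + 182862} = \frac{416196}{89248} = 416196 \cdot \frac{1}{89248} = \frac{104049}{22312}$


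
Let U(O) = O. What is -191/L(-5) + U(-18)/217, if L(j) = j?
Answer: 41357/1085 ≈ 38.117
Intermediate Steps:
-191/L(-5) + U(-18)/217 = -191/(-5) - 18/217 = -191*(-1/5) - 18*1/217 = 191/5 - 18/217 = 41357/1085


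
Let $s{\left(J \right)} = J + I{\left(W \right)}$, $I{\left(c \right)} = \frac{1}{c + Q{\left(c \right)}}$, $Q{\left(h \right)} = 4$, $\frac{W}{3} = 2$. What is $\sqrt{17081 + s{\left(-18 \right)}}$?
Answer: $\frac{3 \sqrt{189590}}{10} \approx 130.63$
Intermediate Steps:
$W = 6$ ($W = 3 \cdot 2 = 6$)
$I{\left(c \right)} = \frac{1}{4 + c}$ ($I{\left(c \right)} = \frac{1}{c + 4} = \frac{1}{4 + c}$)
$s{\left(J \right)} = \frac{1}{10} + J$ ($s{\left(J \right)} = J + \frac{1}{4 + 6} = J + \frac{1}{10} = \frac{1}{10} + J$)
$\sqrt{17081 + s{\left(-18 \right)}} = \sqrt{17081 + \left(\frac{1}{10} - 18\right)} = \sqrt{17081 - \frac{179}{10}} = \sqrt{\frac{170631}{10}} = \frac{3 \sqrt{189590}}{10}$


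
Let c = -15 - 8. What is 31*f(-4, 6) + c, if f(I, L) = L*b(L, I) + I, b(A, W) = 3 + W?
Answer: -333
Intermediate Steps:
f(I, L) = I + L*(3 + I) (f(I, L) = L*(3 + I) + I = I + L*(3 + I))
c = -23
31*f(-4, 6) + c = 31*(-4 + 6*(3 - 4)) - 23 = 31*(-4 + 6*(-1)) - 23 = 31*(-4 - 6) - 23 = 31*(-10) - 23 = -310 - 23 = -333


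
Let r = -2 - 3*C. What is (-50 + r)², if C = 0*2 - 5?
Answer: 1369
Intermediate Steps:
C = -5 (C = 0 - 5 = -5)
r = 13 (r = -2 - 3*(-5) = -2 + 15 = 13)
(-50 + r)² = (-50 + 13)² = (-37)² = 1369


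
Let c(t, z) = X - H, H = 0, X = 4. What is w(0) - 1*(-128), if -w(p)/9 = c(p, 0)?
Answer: 92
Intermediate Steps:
c(t, z) = 4 (c(t, z) = 4 - 1*0 = 4 + 0 = 4)
w(p) = -36 (w(p) = -9*4 = -36)
w(0) - 1*(-128) = -36 - 1*(-128) = -36 + 128 = 92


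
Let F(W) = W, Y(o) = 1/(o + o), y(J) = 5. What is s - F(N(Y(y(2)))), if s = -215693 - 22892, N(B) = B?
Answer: -2385851/10 ≈ -2.3859e+5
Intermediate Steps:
Y(o) = 1/(2*o)
s = -238585
s - F(N(Y(y(2)))) = -238585 - 1/(2*5) = -238585 - 1*⅒ = -238585 - ⅒ = -2385851/10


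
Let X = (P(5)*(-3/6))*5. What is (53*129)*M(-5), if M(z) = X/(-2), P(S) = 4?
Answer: 34185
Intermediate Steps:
X = -10 (X = (4*(-3/6))*5 = (4*(-3*⅙))*5 = (4*(-½))*5 = -2*5 = -10)
M(z) = 5 (M(z) = -10/(-2) = -10*(-½) = 5)
(53*129)*M(-5) = (53*129)*5 = 6837*5 = 34185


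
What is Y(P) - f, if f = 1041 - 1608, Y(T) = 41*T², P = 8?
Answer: 3191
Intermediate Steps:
f = -567
Y(P) - f = 41*8² - 1*(-567) = 41*64 + 567 = 2624 + 567 = 3191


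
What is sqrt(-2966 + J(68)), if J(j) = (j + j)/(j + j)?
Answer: I*sqrt(2965) ≈ 54.452*I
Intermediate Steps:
J(j) = 1 (J(j) = (2*j)/((2*j)) = (2*j)*(1/(2*j)) = 1)
sqrt(-2966 + J(68)) = sqrt(-2966 + 1) = sqrt(-2965) = I*sqrt(2965)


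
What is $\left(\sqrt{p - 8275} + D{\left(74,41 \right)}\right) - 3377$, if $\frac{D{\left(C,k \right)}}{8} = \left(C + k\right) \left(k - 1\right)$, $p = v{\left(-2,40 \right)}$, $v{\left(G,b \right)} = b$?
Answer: $33423 + 3 i \sqrt{915} \approx 33423.0 + 90.747 i$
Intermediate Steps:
$p = 40$
$D{\left(C,k \right)} = 8 \left(-1 + k\right) \left(C + k\right)$ ($D{\left(C,k \right)} = 8 \left(C + k\right) \left(k - 1\right) = 8 \left(C + k\right) \left(-1 + k\right) = 8 \left(-1 + k\right) \left(C + k\right)$)
$\left(\sqrt{p - 8275} + D{\left(74,41 \right)}\right) - 3377 = \left(\sqrt{40 - 8275} + \left(\left(-8\right) 74 - 328 + 8 \cdot 41^{2} + 8 \cdot 74 \cdot 41\right)\right) - 3377 = \left(\sqrt{40 - 8275} + \left(-592 - 328 + 8 \cdot 1681 + 24272\right)\right) - 3377 = \left(\sqrt{-8235} + \left(-592 - 328 + 13448 + 24272\right)\right) - 3377 = \left(3 i \sqrt{915} + 36800\right) - 3377 = \left(36800 + 3 i \sqrt{915}\right) - 3377 = 33423 + 3 i \sqrt{915}$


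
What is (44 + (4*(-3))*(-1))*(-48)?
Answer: -2688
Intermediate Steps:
(44 + (4*(-3))*(-1))*(-48) = (44 - 12*(-1))*(-48) = (44 + 12)*(-48) = 56*(-48) = -2688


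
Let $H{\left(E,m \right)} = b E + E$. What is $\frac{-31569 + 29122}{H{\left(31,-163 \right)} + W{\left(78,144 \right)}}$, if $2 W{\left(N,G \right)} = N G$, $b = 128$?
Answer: $- \frac{2447}{9615} \approx -0.2545$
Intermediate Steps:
$W{\left(N,G \right)} = \frac{G N}{2}$ ($W{\left(N,G \right)} = \frac{N G}{2} = \frac{G N}{2}$)
$H{\left(E,m \right)} = 129 E$ ($H{\left(E,m \right)} = 128 E + E = 129 E$)
$\frac{-31569 + 29122}{H{\left(31,-163 \right)} + W{\left(78,144 \right)}} = \frac{-31569 + 29122}{129 \cdot 31 + \frac{1}{2} \cdot 144 \cdot 78} = - \frac{2447}{3999 + 5616} = - \frac{2447}{9615}$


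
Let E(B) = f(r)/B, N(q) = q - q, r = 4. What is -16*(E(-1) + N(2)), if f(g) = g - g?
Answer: 0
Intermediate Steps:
f(g) = 0
N(q) = 0
E(B) = 0 (E(B) = 0/B = 0)
-16*(E(-1) + N(2)) = -16*(0 + 0) = -16*0 = 0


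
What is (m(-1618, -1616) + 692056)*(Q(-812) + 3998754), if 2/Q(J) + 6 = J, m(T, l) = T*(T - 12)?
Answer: 5445195145857460/409 ≈ 1.3313e+13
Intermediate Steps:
m(T, l) = T*(-12 + T)
Q(J) = 2/(-6 + J)
(m(-1618, -1616) + 692056)*(Q(-812) + 3998754) = (-1618*(-12 - 1618) + 692056)*(2/(-6 - 812) + 3998754) = (-1618*(-1630) + 692056)*(2/(-818) + 3998754) = (2637340 + 692056)*(2*(-1/818) + 3998754) = 3329396*(-1/409 + 3998754) = 3329396*(1635490385/409) = 5445195145857460/409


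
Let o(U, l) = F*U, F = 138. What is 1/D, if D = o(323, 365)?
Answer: 1/44574 ≈ 2.2435e-5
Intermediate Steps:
o(U, l) = 138*U
D = 44574 (D = 138*323 = 44574)
1/D = 1/44574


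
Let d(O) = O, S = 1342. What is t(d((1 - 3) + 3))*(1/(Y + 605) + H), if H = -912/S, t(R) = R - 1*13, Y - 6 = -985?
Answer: 8490/1037 ≈ 8.1871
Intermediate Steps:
Y = -979 (Y = 6 - 985 = -979)
t(R) = -13 + R (t(R) = R - 13 = -13 + R)
H = -456/671 (H = -912/1342 = -912*1/1342 = -456/671 ≈ -0.67958)
t(d((1 - 3) + 3))*(1/(Y + 605) + H) = (-13 + ((1 - 3) + 3))*(1/(-979 + 605) - 456/671) = (-13 + (-2 + 3))*(1/(-374) - 456/671) = (-13 + 1)*(-1/374 - 456/671) = -12*(-1415/2074) = 8490/1037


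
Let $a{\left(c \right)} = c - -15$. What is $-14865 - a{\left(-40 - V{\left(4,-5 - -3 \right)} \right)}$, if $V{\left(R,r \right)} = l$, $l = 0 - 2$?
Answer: $-14842$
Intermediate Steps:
$l = -2$ ($l = 0 - 2 = -2$)
$V{\left(R,r \right)} = -2$
$a{\left(c \right)} = 15 + c$ ($a{\left(c \right)} = c + 15 = 15 + c$)
$-14865 - a{\left(-40 - V{\left(4,-5 - -3 \right)} \right)} = -14865 - \left(15 - 38\right) = -14865 - -23 = -14865 + 23 = -14842$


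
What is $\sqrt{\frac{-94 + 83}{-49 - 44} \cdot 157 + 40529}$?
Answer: $\frac{2 \sqrt{87673983}}{93} \approx 201.36$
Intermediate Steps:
$\sqrt{\frac{-94 + 83}{-49 - 44} \cdot 157 + 40529} = \sqrt{- \frac{11}{-93} \cdot 157 + 40529} = \sqrt{\left(-11\right) \left(- \frac{1}{93}\right) 157 + 40529} = \sqrt{\frac{11}{93} \cdot 157 + 40529} = \sqrt{\frac{1727}{93} + 40529} = \sqrt{\frac{3770924}{93}} = \frac{2 \sqrt{87673983}}{93}$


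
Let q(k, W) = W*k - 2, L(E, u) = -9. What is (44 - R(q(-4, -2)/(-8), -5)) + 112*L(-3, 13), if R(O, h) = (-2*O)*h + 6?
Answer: -1925/2 ≈ -962.50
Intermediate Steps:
q(k, W) = -2 + W*k
R(O, h) = 6 - 2*O*h (R(O, h) = -2*O*h + 6 = 6 - 2*O*h)
(44 - R(q(-4, -2)/(-8), -5)) + 112*L(-3, 13) = (44 - (6 - 2*(-2 - 2*(-4))/(-8)*(-5))) + 112*(-9) = (44 - (6 - 2*(-2 + 8)*(-1/8)*(-5))) - 1008 = (44 - (6 - 2*6*(-1/8)*(-5))) - 1008 = (44 - (6 - 2*(-3/4)*(-5))) - 1008 = (44 - (6 - 15/2)) - 1008 = (44 - 1*(-3/2)) - 1008 = (44 + 3/2) - 1008 = 91/2 - 1008 = -1925/2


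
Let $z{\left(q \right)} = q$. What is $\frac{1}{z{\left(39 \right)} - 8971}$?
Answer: $- \frac{1}{8932} \approx -0.00011196$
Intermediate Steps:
$\frac{1}{z{\left(39 \right)} - 8971} = \frac{1}{39 - 8971} = \frac{1}{-8932} = - \frac{1}{8932}$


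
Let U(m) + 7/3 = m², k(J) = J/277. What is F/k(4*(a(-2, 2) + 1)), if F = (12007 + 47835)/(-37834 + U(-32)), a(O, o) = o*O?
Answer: 8288117/220874 ≈ 37.524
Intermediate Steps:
a(O, o) = O*o
k(J) = J/277 (k(J) = J*(1/277) = J/277)
U(m) = -7/3 + m²
F = -179526/110437 (F = (12007 + 47835)/(-37834 + (-7/3 + (-32)²)) = 59842/(-37834 + (-7/3 + 1024)) = 59842/(-37834 + 3065/3) = 59842/(-110437/3) = 59842*(-3/110437) = -179526/110437 ≈ -1.6256)
F/k(4*(a(-2, 2) + 1)) = -179526*277/(4*(-2*2 + 1))/110437 = -179526*277/(4*(-4 + 1))/110437 = -179526/(110437*((4*(-3))/277)) = -179526/(110437*((1/277)*(-12))) = -179526/(110437*(-12/277)) = -179526/110437*(-277/12) = 8288117/220874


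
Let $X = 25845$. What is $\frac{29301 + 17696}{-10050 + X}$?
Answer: $\frac{46997}{15795} \approx 2.9754$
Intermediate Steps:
$\frac{29301 + 17696}{-10050 + X} = \frac{29301 + 17696}{-10050 + 25845} = \frac{46997}{15795}$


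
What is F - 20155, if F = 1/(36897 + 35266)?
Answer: -1454445264/72163 ≈ -20155.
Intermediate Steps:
F = 1/72163 ≈ 1.3858e-5
F - 20155 = 1/72163 - 20155 = -1454445264/72163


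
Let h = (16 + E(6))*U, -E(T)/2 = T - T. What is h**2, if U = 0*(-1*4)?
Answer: 0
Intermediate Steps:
E(T) = 0 (E(T) = -2*(T - T) = -2*0 = 0)
U = 0 (U = 0*(-4) = 0)
h = 0 (h = (16 + 0)*0 = 16*0 = 0)
h**2 = 0**2 = 0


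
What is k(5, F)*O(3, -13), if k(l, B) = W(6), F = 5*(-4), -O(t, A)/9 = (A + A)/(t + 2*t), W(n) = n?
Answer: 156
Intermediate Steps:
O(t, A) = -6*A/t (O(t, A) = -9*(A + A)/(t + 2*t) = -9*2*A/(3*t) = -9*2*A*1/(3*t) = -6*A/t)
F = -20
k(l, B) = 6
k(5, F)*O(3, -13) = 6*(-6*(-13)/3) = 6*(-6*(-13)*1/3) = 6*26 = 156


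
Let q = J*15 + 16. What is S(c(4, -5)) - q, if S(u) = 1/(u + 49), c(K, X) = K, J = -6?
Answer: 3923/53 ≈ 74.019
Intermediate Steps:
q = -74 (q = -6*15 + 16 = -90 + 16 = -74)
S(u) = 1/(49 + u)
S(c(4, -5)) - q = 1/(49 + 4) - 1*(-74) = 1/53 + 74 = 3923/53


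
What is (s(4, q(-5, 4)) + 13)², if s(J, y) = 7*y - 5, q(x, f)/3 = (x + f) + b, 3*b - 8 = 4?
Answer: 5041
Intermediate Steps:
b = 4 (b = 8/3 + (⅓)*4 = 8/3 + 4/3 = 4)
q(x, f) = 12 + 3*f + 3*x (q(x, f) = 3*((x + f) + 4) = 3*((f + x) + 4) = 3*(4 + f + x) = 12 + 3*f + 3*x)
s(J, y) = -5 + 7*y
(s(4, q(-5, 4)) + 13)² = ((-5 + 7*(12 + 3*4 + 3*(-5))) + 13)² = ((-5 + 7*(12 + 12 - 15)) + 13)² = ((-5 + 7*9) + 13)² = ((-5 + 63) + 13)² = (58 + 13)² = 71² = 5041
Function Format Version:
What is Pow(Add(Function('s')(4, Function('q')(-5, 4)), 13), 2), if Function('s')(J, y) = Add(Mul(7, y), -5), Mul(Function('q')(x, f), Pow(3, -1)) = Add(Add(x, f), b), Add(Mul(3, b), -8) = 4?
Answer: 5041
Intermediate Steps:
b = 4 (b = Add(Rational(8, 3), Mul(Rational(1, 3), 4)) = Add(Rational(8, 3), Rational(4, 3)) = 4)
Function('q')(x, f) = Add(12, Mul(3, f), Mul(3, x)) (Function('q')(x, f) = Mul(3, Add(Add(x, f), 4)) = Mul(3, Add(Add(f, x), 4)) = Mul(3, Add(4, f, x)) = Add(12, Mul(3, f), Mul(3, x)))
Function('s')(J, y) = Add(-5, Mul(7, y))
Pow(Add(Function('s')(4, Function('q')(-5, 4)), 13), 2) = Pow(Add(Add(-5, Mul(7, Add(12, Mul(3, 4), Mul(3, -5)))), 13), 2) = Pow(Add(Add(-5, Mul(7, Add(12, 12, -15))), 13), 2) = Pow(Add(Add(-5, Mul(7, 9)), 13), 2) = Pow(Add(Add(-5, 63), 13), 2) = Pow(Add(58, 13), 2) = Pow(71, 2) = 5041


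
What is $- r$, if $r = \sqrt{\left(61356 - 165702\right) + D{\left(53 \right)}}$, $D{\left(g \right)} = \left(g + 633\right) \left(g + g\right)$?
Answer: $- i \sqrt{31630} \approx - 177.85 i$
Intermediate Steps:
$D{\left(g \right)} = 2 g \left(633 + g\right)$ ($D{\left(g \right)} = \left(633 + g\right) 2 g = 2 g \left(633 + g\right)$)
$r = i \sqrt{31630}$ ($r = \sqrt{\left(61356 - 165702\right) + 2 \cdot 53 \left(633 + 53\right)} = \sqrt{\left(61356 - 165702\right) + 2 \cdot 53 \cdot 686} = \sqrt{-104346 + 72716} = \sqrt{-31630} = i \sqrt{31630} \approx 177.85 i$)
$- r = - i \sqrt{31630}$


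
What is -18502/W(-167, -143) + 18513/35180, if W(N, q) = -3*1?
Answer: 650955899/105540 ≈ 6167.9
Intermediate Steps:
W(N, q) = -3
-18502/W(-167, -143) + 18513/35180 = -18502/(-3) + 18513/35180 = -18502*(-⅓) + 18513*(1/35180) = 18502/3 + 18513/35180 = 650955899/105540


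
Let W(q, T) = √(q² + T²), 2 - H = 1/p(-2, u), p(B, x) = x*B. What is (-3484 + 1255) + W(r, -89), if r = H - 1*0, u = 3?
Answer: -2229 + 5*√11413/6 ≈ -2140.0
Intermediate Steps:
p(B, x) = B*x
H = 13/6 (H = 2 - 1/((-2*3)) = 2 - 1/(-6) = 2 - 1*(-⅙) = 2 + ⅙ = 13/6 ≈ 2.1667)
r = 13/6 (r = 13/6 - 1*0 = 13/6 + 0 = 13/6 ≈ 2.1667)
W(q, T) = √(T² + q²)
(-3484 + 1255) + W(r, -89) = (-3484 + 1255) + √((-89)² + (13/6)²) = -2229 + √(7921 + 169/36) = -2229 + √(285325/36) = -2229 + 5*√11413/6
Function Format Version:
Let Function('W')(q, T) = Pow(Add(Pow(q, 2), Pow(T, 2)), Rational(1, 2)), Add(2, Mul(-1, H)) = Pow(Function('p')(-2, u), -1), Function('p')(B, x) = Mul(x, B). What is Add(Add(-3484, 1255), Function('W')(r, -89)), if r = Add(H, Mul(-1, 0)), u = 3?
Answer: Add(-2229, Mul(Rational(5, 6), Pow(11413, Rational(1, 2)))) ≈ -2140.0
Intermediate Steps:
Function('p')(B, x) = Mul(B, x)
H = Rational(13, 6) (H = Add(2, Mul(-1, Pow(Mul(-2, 3), -1))) = Add(2, Mul(-1, Pow(-6, -1))) = Add(2, Mul(-1, Rational(-1, 6))) = Add(2, Rational(1, 6)) = Rational(13, 6) ≈ 2.1667)
r = Rational(13, 6) (r = Add(Rational(13, 6), Mul(-1, 0)) = Add(Rational(13, 6), 0) = Rational(13, 6) ≈ 2.1667)
Function('W')(q, T) = Pow(Add(Pow(T, 2), Pow(q, 2)), Rational(1, 2))
Add(Add(-3484, 1255), Function('W')(r, -89)) = Add(Add(-3484, 1255), Pow(Add(Pow(-89, 2), Pow(Rational(13, 6), 2)), Rational(1, 2))) = Add(-2229, Pow(Add(7921, Rational(169, 36)), Rational(1, 2))) = Add(-2229, Pow(Rational(285325, 36), Rational(1, 2))) = Add(-2229, Mul(Rational(5, 6), Pow(11413, Rational(1, 2))))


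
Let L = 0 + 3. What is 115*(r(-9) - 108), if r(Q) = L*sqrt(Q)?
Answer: -12420 + 1035*I ≈ -12420.0 + 1035.0*I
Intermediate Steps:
L = 3
r(Q) = 3*sqrt(Q)
115*(r(-9) - 108) = 115*(3*sqrt(-9) - 108) = 115*(3*(3*I) - 108) = 115*(9*I - 108) = 115*(-108 + 9*I) = -12420 + 1035*I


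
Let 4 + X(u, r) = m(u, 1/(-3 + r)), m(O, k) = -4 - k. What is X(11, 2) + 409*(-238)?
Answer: -97349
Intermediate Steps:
X(u, r) = -8 - 1/(-3 + r) (X(u, r) = -4 + (-4 - 1/(-3 + r)) = -8 - 1/(-3 + r))
X(11, 2) + 409*(-238) = (23 - 8*2)/(-3 + 2) + 409*(-238) = (23 - 16)/(-1) - 97342 = -1*7 - 97342 = -7 - 97342 = -97349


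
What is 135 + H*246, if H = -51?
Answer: -12411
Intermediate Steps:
135 + H*246 = 135 - 51*246 = 135 - 12546 = -12411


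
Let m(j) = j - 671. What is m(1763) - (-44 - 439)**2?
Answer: -232197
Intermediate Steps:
m(j) = -671 + j
m(1763) - (-44 - 439)**2 = (-671 + 1763) - (-44 - 439)**2 = 1092 - 1*(-483)**2 = 1092 - 1*233289 = 1092 - 233289 = -232197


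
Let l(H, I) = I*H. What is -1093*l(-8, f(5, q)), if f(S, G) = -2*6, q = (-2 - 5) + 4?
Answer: -104928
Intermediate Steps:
q = -3 (q = -7 + 4 = -3)
f(S, G) = -12
l(H, I) = H*I
-1093*l(-8, f(5, q)) = -(-8744)*(-12) = -1093*96 = -104928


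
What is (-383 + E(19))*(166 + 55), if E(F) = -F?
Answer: -88842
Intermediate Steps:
(-383 + E(19))*(166 + 55) = (-383 - 1*19)*(166 + 55) = (-383 - 19)*221 = -402*221 = -88842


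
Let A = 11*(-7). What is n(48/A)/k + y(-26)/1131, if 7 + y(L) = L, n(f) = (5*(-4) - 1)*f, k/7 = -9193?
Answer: -270371/9202193 ≈ -0.029381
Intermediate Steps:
k = -64351 (k = 7*(-9193) = -64351)
A = -77
n(f) = -21*f (n(f) = (-20 - 1)*f = -21*f)
y(L) = -7 + L
n(48/A)/k + y(-26)/1131 = -1008/(-77)/(-64351) + (-7 - 26)/1131 = -1008*(-1)/77*(-1/64351) - 33*1/1131 = -21*(-48/77)*(-1/64351) - 11/377 = (144/11)*(-1/64351) - 11/377 = -144/707861 - 11/377 = -270371/9202193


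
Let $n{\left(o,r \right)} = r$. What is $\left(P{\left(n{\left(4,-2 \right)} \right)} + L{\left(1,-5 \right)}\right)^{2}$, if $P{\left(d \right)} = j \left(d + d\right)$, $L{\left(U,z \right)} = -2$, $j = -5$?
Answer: $324$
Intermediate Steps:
$P{\left(d \right)} = - 10 d$ ($P{\left(d \right)} = - 5 \left(d + d\right) = - 5 \cdot 2 d = - 10 d$)
$\left(P{\left(n{\left(4,-2 \right)} \right)} + L{\left(1,-5 \right)}\right)^{2} = \left(\left(-10\right) \left(-2\right) - 2\right)^{2} = \left(20 - 2\right)^{2} = 18^{2} = 324$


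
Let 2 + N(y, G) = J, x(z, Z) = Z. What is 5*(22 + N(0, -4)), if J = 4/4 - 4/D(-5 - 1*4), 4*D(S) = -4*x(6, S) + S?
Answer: 2755/27 ≈ 102.04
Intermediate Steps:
D(S) = -3*S/4 (D(S) = (-4*S + S)/4 = (-3*S)/4 = -3*S/4)
J = 11/27 (J = 4/4 - 4*(-4/(3*(-5 - 1*4))) = 4*(¼) - 4*(-4/(3*(-5 - 4))) = 1 - 4/((-¾*(-9))) = 1 - 4/27/4 = 1 - 4*4/27 = 1 - 16/27 = 11/27 ≈ 0.40741)
N(y, G) = -43/27 (N(y, G) = -2 + 11/27 = -43/27)
5*(22 + N(0, -4)) = 5*(22 - 43/27) = 5*(551/27) = 2755/27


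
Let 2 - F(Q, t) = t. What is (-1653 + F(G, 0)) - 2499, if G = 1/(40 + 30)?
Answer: -4150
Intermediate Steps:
G = 1/70 ≈ 0.014286
F(Q, t) = 2 - t
(-1653 + F(G, 0)) - 2499 = (-1653 + (2 - 1*0)) - 2499 = (-1653 + (2 + 0)) - 2499 = (-1653 + 2) - 2499 = -1651 - 2499 = -4150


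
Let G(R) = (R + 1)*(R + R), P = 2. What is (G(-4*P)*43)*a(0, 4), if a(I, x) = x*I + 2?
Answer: 9632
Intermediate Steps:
G(R) = 2*R*(1 + R) (G(R) = (1 + R)*(2*R) = 2*R*(1 + R))
a(I, x) = 2 + I*x (a(I, x) = I*x + 2 = 2 + I*x)
(G(-4*P)*43)*a(0, 4) = ((2*(-4*2)*(1 - 4*2))*43)*(2 + 0*4) = ((2*(-8)*(1 - 8))*43)*(2 + 0) = ((2*(-8)*(-7))*43)*2 = (112*43)*2 = 4816*2 = 9632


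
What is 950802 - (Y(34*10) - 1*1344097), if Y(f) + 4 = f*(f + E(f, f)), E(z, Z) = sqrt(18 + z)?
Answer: 2179303 - 340*sqrt(358) ≈ 2.1729e+6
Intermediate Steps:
Y(f) = -4 + f*(f + sqrt(18 + f))
950802 - (Y(34*10) - 1*1344097) = 950802 - ((-4 + (34*10)**2 + (34*10)*sqrt(18 + 34*10)) - 1*1344097) = 950802 - ((-4 + 340**2 + 340*sqrt(18 + 340)) - 1344097) = 950802 - ((-4 + 115600 + 340*sqrt(358)) - 1344097) = 950802 - ((115596 + 340*sqrt(358)) - 1344097) = 950802 - (-1228501 + 340*sqrt(358)) = 950802 + (1228501 - 340*sqrt(358)) = 2179303 - 340*sqrt(358)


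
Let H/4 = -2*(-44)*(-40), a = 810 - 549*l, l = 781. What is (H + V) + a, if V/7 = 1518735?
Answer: 10189106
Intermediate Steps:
V = 10631145 (V = 7*1518735 = 10631145)
a = -427959 (a = 810 - 549*781 = 810 - 428769 = -427959)
H = -14080 (H = 4*(-2*(-44)*(-40)) = 4*(88*(-40)) = 4*(-3520) = -14080)
(H + V) + a = (-14080 + 10631145) - 427959 = 10617065 - 427959 = 10189106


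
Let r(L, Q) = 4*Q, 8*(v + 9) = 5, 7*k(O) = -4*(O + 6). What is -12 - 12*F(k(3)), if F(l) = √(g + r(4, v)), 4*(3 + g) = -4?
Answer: -12 - 30*I*√6 ≈ -12.0 - 73.485*I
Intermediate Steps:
g = -4 (g = -3 + (¼)*(-4) = -3 - 1 = -4)
k(O) = -24/7 - 4*O/7 (k(O) = (-4*(O + 6))/7 = (-4*(6 + O))/7 = (-24 - 4*O)/7 = -24/7 - 4*O/7)
v = -67/8 (v = -9 + (⅛)*5 = -9 + 5/8 = -67/8 ≈ -8.3750)
F(l) = 5*I*√6/2 (F(l) = √(-4 + 4*(-67/8)) = √(-4 - 67/2) = √(-75/2) = 5*I*√6/2)
-12 - 12*F(k(3)) = -12 - 30*I*√6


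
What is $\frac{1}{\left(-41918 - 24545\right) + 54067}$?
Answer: $- \frac{1}{12396} \approx -8.0671 \cdot 10^{-5}$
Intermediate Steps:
$\frac{1}{\left(-41918 - 24545\right) + 54067} = \frac{1}{-66463 + 54067} = \frac{1}{-12396} = - \frac{1}{12396}$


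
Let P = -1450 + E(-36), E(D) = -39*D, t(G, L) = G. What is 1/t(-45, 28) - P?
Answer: 2069/45 ≈ 45.978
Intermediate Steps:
P = -46 (P = -1450 - 39*(-36) = -1450 + 1404 = -46)
1/t(-45, 28) - P = 1/(-45) - 1*(-46) = -1/45 + 46 = 2069/45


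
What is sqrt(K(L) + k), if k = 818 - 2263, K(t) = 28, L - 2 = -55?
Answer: I*sqrt(1417) ≈ 37.643*I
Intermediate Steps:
L = -53 (L = 2 - 55 = -53)
k = -1445
sqrt(K(L) + k) = sqrt(28 - 1445) = sqrt(-1417) = I*sqrt(1417)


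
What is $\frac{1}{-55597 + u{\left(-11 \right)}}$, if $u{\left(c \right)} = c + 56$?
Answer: $- \frac{1}{55552} \approx -1.8001 \cdot 10^{-5}$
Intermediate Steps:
$u{\left(c \right)} = 56 + c$
$\frac{1}{-55597 + u{\left(-11 \right)}} = \frac{1}{-55597 + \left(56 - 11\right)} = \frac{1}{-55597 + 45} = \frac{1}{-55552} = - \frac{1}{55552}$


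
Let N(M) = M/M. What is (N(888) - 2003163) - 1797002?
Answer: -3800164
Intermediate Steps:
N(M) = 1
(N(888) - 2003163) - 1797002 = (1 - 2003163) - 1797002 = -2003162 - 1797002 = -3800164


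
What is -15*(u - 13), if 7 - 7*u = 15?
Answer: 1485/7 ≈ 212.14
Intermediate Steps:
u = -8/7 (u = 1 - ⅐*15 = 1 - 15/7 = -8/7 ≈ -1.1429)
-15*(u - 13) = -15*(-8/7 - 13) = -15*(-99/7) = 1485/7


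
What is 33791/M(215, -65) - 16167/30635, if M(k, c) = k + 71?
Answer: 93687593/796510 ≈ 117.62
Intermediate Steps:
M(k, c) = 71 + k
33791/M(215, -65) - 16167/30635 = 33791/(71 + 215) - 16167/30635 = 33791/286 - 16167*1/30635 = 33791*(1/286) - 16167/30635 = 33791/286 - 16167/30635 = 93687593/796510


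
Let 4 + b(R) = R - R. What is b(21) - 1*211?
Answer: -215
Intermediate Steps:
b(R) = -4 (b(R) = -4 + (R - R) = -4 + 0 = -4)
b(21) - 1*211 = -4 - 1*211 = -4 - 211 = -215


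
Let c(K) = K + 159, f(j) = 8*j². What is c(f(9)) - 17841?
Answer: -17034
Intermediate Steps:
c(K) = 159 + K
c(f(9)) - 17841 = (159 + 8*9²) - 17841 = (159 + 8*81) - 17841 = (159 + 648) - 17841 = 807 - 17841 = -17034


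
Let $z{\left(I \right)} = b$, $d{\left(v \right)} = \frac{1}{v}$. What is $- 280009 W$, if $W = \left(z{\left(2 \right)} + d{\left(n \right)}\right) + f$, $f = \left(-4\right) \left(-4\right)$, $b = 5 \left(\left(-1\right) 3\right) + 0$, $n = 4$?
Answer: $- \frac{1400045}{4} \approx -3.5001 \cdot 10^{5}$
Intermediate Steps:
$b = -15$ ($b = 5 \left(-3\right) + 0 = -15 + 0 = -15$)
$z{\left(I \right)} = -15$
$f = 16$
$W = \frac{5}{4}$ ($W = \left(-15 + \frac{1}{4}\right) + 16 = - \frac{59}{4} + 16 = \frac{5}{4} \approx 1.25$)
$- 280009 W = \left(-280009\right) \frac{5}{4} = - \frac{1400045}{4}$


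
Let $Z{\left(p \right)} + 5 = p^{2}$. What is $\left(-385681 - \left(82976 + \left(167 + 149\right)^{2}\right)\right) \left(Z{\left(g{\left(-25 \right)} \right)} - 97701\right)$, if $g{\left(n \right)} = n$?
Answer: $55191810553$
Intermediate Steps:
$Z{\left(p \right)} = -5 + p^{2}$
$\left(-385681 - \left(82976 + \left(167 + 149\right)^{2}\right)\right) \left(Z{\left(g{\left(-25 \right)} \right)} - 97701\right) = \left(-385681 - \left(82976 + \left(167 + 149\right)^{2}\right)\right) \left(\left(-5 + \left(-25\right)^{2}\right) - 97701\right) = \left(-385681 - 182832\right) \left(\left(-5 + 625\right) - 97701\right) = \left(-385681 - 182832\right) \left(620 - 97701\right) = \left(-385681 - 182832\right) \left(-97081\right) = \left(-568513\right) \left(-97081\right) = 55191810553$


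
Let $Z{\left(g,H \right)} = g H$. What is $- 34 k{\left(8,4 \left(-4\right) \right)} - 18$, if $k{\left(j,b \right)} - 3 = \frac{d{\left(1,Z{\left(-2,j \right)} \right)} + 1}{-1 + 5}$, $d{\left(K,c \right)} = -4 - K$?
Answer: $-86$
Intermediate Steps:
$Z{\left(g,H \right)} = H g$
$k{\left(j,b \right)} = 2$ ($k{\left(j,b \right)} = 3 + \frac{\left(-4 - 1\right) + 1}{-1 + 5} = 3 + \frac{\left(-4 - 1\right) + 1}{4} = 3 + \left(-5 + 1\right) \frac{1}{4} = 3 - 1 = 2$)
$- 34 k{\left(8,4 \left(-4\right) \right)} - 18 = \left(-34\right) 2 - 18 = -68 - 18 = -86$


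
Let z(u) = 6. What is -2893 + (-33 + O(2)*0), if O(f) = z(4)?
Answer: -2926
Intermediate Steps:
O(f) = 6
-2893 + (-33 + O(2)*0) = -2893 + (-33 + 6*0) = -2893 + (-33 + 0) = -2893 - 33 = -2926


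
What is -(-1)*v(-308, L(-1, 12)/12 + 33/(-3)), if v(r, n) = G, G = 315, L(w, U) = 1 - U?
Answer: 315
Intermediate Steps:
v(r, n) = 315
-(-1)*v(-308, L(-1, 12)/12 + 33/(-3)) = -(-1)*315 = -1*(-315) = 315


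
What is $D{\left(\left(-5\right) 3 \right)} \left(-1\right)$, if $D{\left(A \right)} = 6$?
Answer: $-6$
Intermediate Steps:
$D{\left(\left(-5\right) 3 \right)} \left(-1\right) = 6 \left(-1\right) = -6$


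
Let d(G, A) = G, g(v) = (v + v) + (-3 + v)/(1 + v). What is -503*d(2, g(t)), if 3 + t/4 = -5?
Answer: -1006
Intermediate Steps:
t = -32 (t = -12 + 4*(-5) = -12 - 20 = -32)
g(v) = 2*v + (-3 + v)/(1 + v)
-503*d(2, g(t)) = -503*2 = -1006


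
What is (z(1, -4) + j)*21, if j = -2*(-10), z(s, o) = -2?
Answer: 378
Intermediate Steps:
j = 20
(z(1, -4) + j)*21 = (-2 + 20)*21 = 18*21 = 378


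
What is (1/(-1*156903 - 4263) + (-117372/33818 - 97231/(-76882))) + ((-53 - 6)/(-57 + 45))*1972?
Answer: 507732406876131469/52378858860627 ≈ 9693.5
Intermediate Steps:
(1/(-1*156903 - 4263) + (-117372/33818 - 97231/(-76882))) + ((-53 - 6)/(-57 + 45))*1972 = (1/(-156903 - 4263) + (-117372*1/33818 - 97231*(-1/76882))) - 59/(-12)*1972 = (1/(-161166) + (-58686/16909 + 97231/76882)) - 59*(-1/12)*1972 = (-1/161166 - 2867818073/1299997738) + (59/12)*1972 = -115549016887714/52378858860627 + 29087/3 = 507732406876131469/52378858860627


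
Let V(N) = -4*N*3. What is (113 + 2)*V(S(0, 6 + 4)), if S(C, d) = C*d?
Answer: 0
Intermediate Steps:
V(N) = -12*N
(113 + 2)*V(S(0, 6 + 4)) = (113 + 2)*(-0*(6 + 4)) = 115*(-0*10) = 115*(-12*0) = 115*0 = 0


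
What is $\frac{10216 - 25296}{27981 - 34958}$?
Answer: $\frac{15080}{6977} \approx 2.1614$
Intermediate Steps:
$\frac{10216 - 25296}{27981 - 34958} = - \frac{15080}{-6977} = \left(-15080\right) \left(- \frac{1}{6977}\right) = \frac{15080}{6977}$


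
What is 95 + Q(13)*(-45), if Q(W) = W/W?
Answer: 50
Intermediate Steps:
Q(W) = 1
95 + Q(13)*(-45) = 95 + 1*(-45) = 95 - 45 = 50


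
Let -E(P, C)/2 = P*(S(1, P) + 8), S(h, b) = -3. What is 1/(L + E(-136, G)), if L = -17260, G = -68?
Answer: -1/15900 ≈ -6.2893e-5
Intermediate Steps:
E(P, C) = -10*P (E(P, C) = -2*P*(-3 + 8) = -2*P*5 = -10*P)
1/(L + E(-136, G)) = 1/(-17260 - 10*(-136)) = 1/(-17260 + 1360) = 1/(-15900) = -1/15900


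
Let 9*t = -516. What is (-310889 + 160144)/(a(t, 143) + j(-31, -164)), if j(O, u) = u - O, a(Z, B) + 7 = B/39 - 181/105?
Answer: 5276075/4832 ≈ 1091.9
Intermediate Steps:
t = -172/3 (t = (⅑)*(-516) = -172/3 ≈ -57.333)
a(Z, B) = -916/105 + B/39 (a(Z, B) = -7 + (B/39 - 181/105) = -7 + (-181/105 + B/39) = -916/105 + B/39)
(-310889 + 160144)/(a(t, 143) + j(-31, -164)) = (-310889 + 160144)/((-916/105 + (1/39)*143) + (-164 - 1*(-31))) = -150745/((-916/105 + 11/3) + (-164 + 31)) = -150745/(-177/35 - 133) = -150745/(-4832/35) = -150745*(-35/4832) = 5276075/4832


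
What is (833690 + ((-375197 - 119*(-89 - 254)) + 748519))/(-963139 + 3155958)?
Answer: 1247829/2192819 ≈ 0.56905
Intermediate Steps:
(833690 + ((-375197 - 119*(-89 - 254)) + 748519))/(-963139 + 3155958) = (833690 + ((-375197 - 119*(-343)) + 748519))/2192819 = (833690 + ((-375197 + 40817) + 748519))*(1/2192819) = (833690 + (-334380 + 748519))*(1/2192819) = (833690 + 414139)*(1/2192819) = 1247829*(1/2192819) = 1247829/2192819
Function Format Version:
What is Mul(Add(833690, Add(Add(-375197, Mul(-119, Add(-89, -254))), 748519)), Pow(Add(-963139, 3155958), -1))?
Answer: Rational(1247829, 2192819) ≈ 0.56905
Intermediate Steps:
Mul(Add(833690, Add(Add(-375197, Mul(-119, Add(-89, -254))), 748519)), Pow(Add(-963139, 3155958), -1)) = Mul(Add(833690, Add(Add(-375197, Mul(-119, -343)), 748519)), Pow(2192819, -1)) = Mul(Add(833690, Add(Add(-375197, 40817), 748519)), Rational(1, 2192819)) = Mul(Add(833690, Add(-334380, 748519)), Rational(1, 2192819)) = Mul(Add(833690, 414139), Rational(1, 2192819)) = Mul(1247829, Rational(1, 2192819)) = Rational(1247829, 2192819)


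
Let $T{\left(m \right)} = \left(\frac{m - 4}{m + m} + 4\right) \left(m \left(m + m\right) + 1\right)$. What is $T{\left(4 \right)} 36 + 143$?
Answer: $4895$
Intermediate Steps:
$T{\left(m \right)} = \left(1 + 2 m^{2}\right) \left(4 + \frac{-4 + m}{2 m}\right)$ ($T{\left(m \right)} = \left(\frac{-4 + m}{2 m} + 4\right) \left(m 2 m + 1\right) = \left(\left(-4 + m\right) \frac{1}{2 m} + 4\right) \left(2 m^{2} + 1\right) = \left(\frac{-4 + m}{2 m} + 4\right) \left(1 + 2 m^{2}\right) = \left(4 + \frac{-4 + m}{2 m}\right) \left(1 + 2 m^{2}\right) = \left(1 + 2 m^{2}\right) \left(4 + \frac{-4 + m}{2 m}\right)$)
$T{\left(4 \right)} 36 + 143 = \left(\frac{9}{2} - 16 - \frac{2}{4} + 9 \cdot 4^{2}\right) 36 + 143 = \left(\frac{9}{2} - 16 - \frac{1}{2} + 9 \cdot 16\right) 36 + 143 = \left(\frac{9}{2} - 16 - \frac{1}{2} + 144\right) 36 + 143 = 132 \cdot 36 + 143 = 4752 + 143 = 4895$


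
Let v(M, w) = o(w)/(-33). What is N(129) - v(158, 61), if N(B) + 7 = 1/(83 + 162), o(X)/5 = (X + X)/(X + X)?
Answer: -55337/8085 ≈ -6.8444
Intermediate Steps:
o(X) = 5 (o(X) = 5*((X + X)/(X + X)) = 5*((2*X)/((2*X))) = 5*((2*X)*(1/(2*X))) = 5*1 = 5)
v(M, w) = -5/33 (v(M, w) = 5/(-33) = 5*(-1/33) = -5/33)
N(B) = -1714/245 (N(B) = -7 + 1/(83 + 162) = -7 + 1/245 = -1714/245)
N(129) - v(158, 61) = -1714/245 - 1*(-5/33) = -1714/245 + 5/33 = -55337/8085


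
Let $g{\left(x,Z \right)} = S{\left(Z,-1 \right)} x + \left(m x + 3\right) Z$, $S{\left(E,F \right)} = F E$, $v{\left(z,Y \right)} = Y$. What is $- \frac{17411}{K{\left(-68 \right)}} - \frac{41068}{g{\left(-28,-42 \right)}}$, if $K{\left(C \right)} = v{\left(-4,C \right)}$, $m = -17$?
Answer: $\frac{186771229}{723996} \approx 257.97$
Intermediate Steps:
$S{\left(E,F \right)} = E F$
$K{\left(C \right)} = C$
$g{\left(x,Z \right)} = Z \left(3 - 17 x\right) - Z x$ ($g{\left(x,Z \right)} = Z \left(-1\right) x + \left(- 17 x + 3\right) Z = - Z x + \left(3 - 17 x\right) Z = - Z x + Z \left(3 - 17 x\right) = Z \left(3 - 17 x\right) - Z x$)
$- \frac{17411}{K{\left(-68 \right)}} - \frac{41068}{g{\left(-28,-42 \right)}} = - \frac{17411}{-68} - \frac{41068}{3 \left(-42\right) \left(1 - -168\right)} = \left(-17411\right) \left(- \frac{1}{68}\right) - \frac{41068}{3 \left(-42\right) \left(1 + 168\right)} = \frac{17411}{68} - \frac{41068}{3 \left(-42\right) 169} = \frac{17411}{68} - \frac{41068}{-21294} = \frac{17411}{68} - - \frac{20534}{10647} = \frac{17411}{68} + \frac{20534}{10647} = \frac{186771229}{723996}$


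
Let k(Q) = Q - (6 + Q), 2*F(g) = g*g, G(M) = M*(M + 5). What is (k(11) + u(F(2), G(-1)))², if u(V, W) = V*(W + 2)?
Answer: 100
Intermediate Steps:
G(M) = M*(5 + M)
F(g) = g²/2 (F(g) = (g*g)/2 = g²/2)
u(V, W) = V*(2 + W)
k(Q) = -6 (k(Q) = Q + (-6 - Q) = -6)
(k(11) + u(F(2), G(-1)))² = (-6 + ((½)*2²)*(2 - (5 - 1)))² = (-6 + ((½)*4)*(2 - 1*4))² = (-6 + 2*(2 - 4))² = (-6 + 2*(-2))² = (-6 - 4)² = (-10)² = 100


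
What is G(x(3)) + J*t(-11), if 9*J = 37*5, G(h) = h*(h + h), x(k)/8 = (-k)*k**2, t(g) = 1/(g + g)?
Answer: 18475591/198 ≈ 93311.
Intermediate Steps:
t(g) = 1/(2*g)
x(k) = -8*k**3 (x(k) = 8*((-k)*k**2) = 8*(-k**3) = -8*k**3)
G(h) = 2*h**2 (G(h) = h*(2*h) = 2*h**2)
J = 185/9 (J = (37*5)/9 = (1/9)*185 = 185/9 ≈ 20.556)
G(x(3)) + J*t(-11) = 2*(-8*3**3)**2 + 185*((1/2)/(-11))/9 = 2*(-8*27)**2 + 185*((1/2)*(-1/11))/9 = 2*(-216)**2 + (185/9)*(-1/22) = 2*46656 - 185/198 = 93312 - 185/198 = 18475591/198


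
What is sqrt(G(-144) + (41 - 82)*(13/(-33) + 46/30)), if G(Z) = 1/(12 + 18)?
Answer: I*sqrt(22594)/22 ≈ 6.8324*I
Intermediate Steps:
G(Z) = 1/30
sqrt(G(-144) + (41 - 82)*(13/(-33) + 46/30)) = sqrt(1/30 + (41 - 82)*(13/(-33) + 46/30)) = sqrt(1/30 - 41*(13*(-1/33) + 46*(1/30))) = sqrt(1/30 - 41*(-13/33 + 23/15)) = sqrt(1/30 - 41*188/165) = sqrt(1/30 - 7708/165) = sqrt(-1027/22) = I*sqrt(22594)/22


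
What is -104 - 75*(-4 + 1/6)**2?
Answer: -14473/12 ≈ -1206.1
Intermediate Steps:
-104 - 75*(-4 + 1/6)**2 = -104 - 75*(-23/6)**2 = -104 - 75*529/36 = -104 - 13225/12 = -14473/12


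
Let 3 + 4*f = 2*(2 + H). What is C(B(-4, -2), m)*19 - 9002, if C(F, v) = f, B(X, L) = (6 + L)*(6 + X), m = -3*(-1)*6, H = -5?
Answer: -36179/4 ≈ -9044.8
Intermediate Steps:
m = 18 (m = 3*6 = 18)
f = -9/4 (f = -¾ + (2*(2 - 5))/4 = -¾ + (2*(-3))/4 = -¾ + (¼)*(-6) = -¾ - 3/2 = -9/4 ≈ -2.2500)
C(F, v) = -9/4
C(B(-4, -2), m)*19 - 9002 = -9/4*19 - 9002 = -171/4 - 9002 = -36179/4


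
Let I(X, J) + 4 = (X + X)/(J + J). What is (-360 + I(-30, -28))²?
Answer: 25816561/196 ≈ 1.3172e+5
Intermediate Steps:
I(X, J) = -4 + X/J (I(X, J) = -4 + (X + X)/(J + J) = -4 + (2*X)/((2*J)) = -4 + (2*X)*(1/(2*J)) = -4 + X/J)
(-360 + I(-30, -28))² = (-360 + (-4 - 30/(-28)))² = (-360 + (-4 - 30*(-1/28)))² = (-360 + (-4 + 15/14))² = (-360 - 41/14)² = (-5081/14)² = 25816561/196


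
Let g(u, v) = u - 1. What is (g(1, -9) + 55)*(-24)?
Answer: -1320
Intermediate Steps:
g(u, v) = -1 + u
(g(1, -9) + 55)*(-24) = ((-1 + 1) + 55)*(-24) = (0 + 55)*(-24) = 55*(-24) = -1320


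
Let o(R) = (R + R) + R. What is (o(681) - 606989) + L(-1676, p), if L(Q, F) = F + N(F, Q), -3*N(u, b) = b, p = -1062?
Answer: -1816348/3 ≈ -6.0545e+5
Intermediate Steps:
o(R) = 3*R (o(R) = 2*R + R = 3*R)
N(u, b) = -b/3
L(Q, F) = F - Q/3
(o(681) - 606989) + L(-1676, p) = (3*681 - 606989) + (-1062 - ⅓*(-1676)) = (2043 - 606989) + (-1062 + 1676/3) = -604946 - 1510/3 = -1816348/3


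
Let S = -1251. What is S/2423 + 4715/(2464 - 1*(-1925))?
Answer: 5933806/10634547 ≈ 0.55797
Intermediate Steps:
S/2423 + 4715/(2464 - 1*(-1925)) = -1251/2423 + 4715/(2464 - 1*(-1925)) = -1251*1/2423 + 4715/(2464 + 1925) = -1251/2423 + 4715/4389 = 5933806/10634547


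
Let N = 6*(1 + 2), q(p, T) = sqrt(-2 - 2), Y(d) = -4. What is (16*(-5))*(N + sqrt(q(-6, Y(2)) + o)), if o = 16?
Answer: -1440 - 80*sqrt(16 + 2*I) ≈ -1760.6 - 19.961*I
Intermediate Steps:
q(p, T) = 2*I (q(p, T) = sqrt(-4) = 2*I)
N = 18 (N = 6*3 = 18)
(16*(-5))*(N + sqrt(q(-6, Y(2)) + o)) = (16*(-5))*(18 + sqrt(2*I + 16)) = -80*(18 + sqrt(16 + 2*I)) = -1440 - 80*sqrt(16 + 2*I)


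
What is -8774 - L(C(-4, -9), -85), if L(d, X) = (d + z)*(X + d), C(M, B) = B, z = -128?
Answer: -21652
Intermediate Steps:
L(d, X) = (-128 + d)*(X + d) (L(d, X) = (d - 128)*(X + d) = (-128 + d)*(X + d))
-8774 - L(C(-4, -9), -85) = -8774 - ((-9)² - 128*(-85) - 128*(-9) - 85*(-9)) = -8774 - (81 + 10880 + 1152 + 765) = -8774 - 1*12878 = -8774 - 12878 = -21652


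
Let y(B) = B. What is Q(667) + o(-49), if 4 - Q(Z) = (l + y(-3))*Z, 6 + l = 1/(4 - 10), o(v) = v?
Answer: 36415/6 ≈ 6069.2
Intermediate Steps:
l = -37/6 (l = -6 + 1/(4 - 10) = -6 + 1/(-6) = -6 - ⅙ = -37/6 ≈ -6.1667)
Q(Z) = 4 + 55*Z/6 (Q(Z) = 4 - (-37/6 - 3)*Z = 4 - (-55)*Z/6 = 4 + 55*Z/6)
Q(667) + o(-49) = (4 + (55/6)*667) - 49 = (4 + 36685/6) - 49 = 36709/6 - 49 = 36415/6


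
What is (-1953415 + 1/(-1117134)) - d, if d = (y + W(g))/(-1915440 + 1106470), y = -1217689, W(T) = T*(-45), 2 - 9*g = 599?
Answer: -882678488550029503/451863945990 ≈ -1.9534e+6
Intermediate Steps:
g = -199/3 (g = 2/9 - ⅑*599 = 2/9 - 599/9 = -199/3 ≈ -66.333)
W(T) = -45*T
d = 607352/404485 (d = (-1217689 - 45*(-199/3))/(-1915440 + 1106470) = (-1217689 + 2985)/(-808970) = -1214704*(-1/808970) = 607352/404485 ≈ 1.5015)
(-1953415 + 1/(-1117134)) - d = (-1953415 + 1/(-1117134)) - 1*607352/404485 = (-1953415 - 1/1117134) - 607352/404485 = -2182226312611/1117134 - 607352/404485 = -882678488550029503/451863945990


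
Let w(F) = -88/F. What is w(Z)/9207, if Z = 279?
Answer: -8/233523 ≈ -3.4258e-5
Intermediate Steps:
w(Z)/9207 = -88/279/9207 = -88*1/279*(1/9207) = -88/279*1/9207 = -8/233523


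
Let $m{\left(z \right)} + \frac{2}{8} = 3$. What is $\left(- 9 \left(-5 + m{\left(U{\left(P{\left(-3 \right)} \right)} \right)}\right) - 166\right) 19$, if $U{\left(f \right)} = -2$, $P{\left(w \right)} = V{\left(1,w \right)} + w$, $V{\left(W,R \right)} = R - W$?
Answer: $- \frac{11077}{4} \approx -2769.3$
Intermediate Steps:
$P{\left(w \right)} = -1 + 2 w$ ($P{\left(w \right)} = \left(w - 1\right) + w = \left(-1 + w\right) + w = -1 + 2 w$)
$m{\left(z \right)} = \frac{11}{4}$ ($m{\left(z \right)} = - \frac{1}{4} + 3 = \frac{11}{4}$)
$\left(- 9 \left(-5 + m{\left(U{\left(P{\left(-3 \right)} \right)} \right)}\right) - 166\right) 19 = \left(- 9 \left(-5 + \frac{11}{4}\right) - 166\right) 19 = \left(\left(-9\right) \left(- \frac{9}{4}\right) - 166\right) 19 = \left(\frac{81}{4} - 166\right) 19 = \left(- \frac{583}{4}\right) 19 = - \frac{11077}{4}$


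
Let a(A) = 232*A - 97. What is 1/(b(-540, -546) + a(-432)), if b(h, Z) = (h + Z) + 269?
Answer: -1/101138 ≈ -9.8875e-6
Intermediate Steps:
a(A) = -97 + 232*A
b(h, Z) = 269 + Z + h (b(h, Z) = (Z + h) + 269 = 269 + Z + h)
1/(b(-540, -546) + a(-432)) = 1/((269 - 546 - 540) + (-97 + 232*(-432))) = 1/(-817 + (-97 - 100224)) = 1/(-817 - 100321) = 1/(-101138) = -1/101138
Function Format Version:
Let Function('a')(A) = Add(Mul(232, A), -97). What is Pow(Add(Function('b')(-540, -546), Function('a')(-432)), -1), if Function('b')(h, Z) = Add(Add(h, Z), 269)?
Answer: Rational(-1, 101138) ≈ -9.8875e-6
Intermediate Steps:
Function('a')(A) = Add(-97, Mul(232, A))
Function('b')(h, Z) = Add(269, Z, h) (Function('b')(h, Z) = Add(Add(Z, h), 269) = Add(269, Z, h))
Pow(Add(Function('b')(-540, -546), Function('a')(-432)), -1) = Pow(Add(Add(269, -546, -540), Add(-97, Mul(232, -432))), -1) = Pow(Add(-817, Add(-97, -100224)), -1) = Pow(Add(-817, -100321), -1) = Pow(-101138, -1) = Rational(-1, 101138)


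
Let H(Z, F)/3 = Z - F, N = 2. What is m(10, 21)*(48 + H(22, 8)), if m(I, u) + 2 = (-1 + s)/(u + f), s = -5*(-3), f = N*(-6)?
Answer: -40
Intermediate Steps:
f = -12 (f = 2*(-6) = -12)
s = 15
m(I, u) = -2 + 14/(-12 + u) (m(I, u) = -2 + (-1 + 15)/(u - 12) = -2 + 14/(-12 + u))
H(Z, F) = -3*F + 3*Z (H(Z, F) = 3*(Z - F) = -3*F + 3*Z)
m(10, 21)*(48 + H(22, 8)) = (2*(19 - 1*21)/(-12 + 21))*(48 + (-3*8 + 3*22)) = (2*(19 - 21)/9)*(48 + (-24 + 66)) = (2*(⅑)*(-2))*(48 + 42) = -4/9*90 = -40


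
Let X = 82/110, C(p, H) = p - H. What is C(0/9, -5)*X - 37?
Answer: -366/11 ≈ -33.273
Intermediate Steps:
X = 41/55 (X = 82*(1/110) = 41/55 ≈ 0.74545)
C(0/9, -5)*X - 37 = (0/9 - 1*(-5))*(41/55) - 37 = (0*(⅑) + 5)*(41/55) - 37 = (0 + 5)*(41/55) - 37 = 5*(41/55) - 37 = 41/11 - 37 = -366/11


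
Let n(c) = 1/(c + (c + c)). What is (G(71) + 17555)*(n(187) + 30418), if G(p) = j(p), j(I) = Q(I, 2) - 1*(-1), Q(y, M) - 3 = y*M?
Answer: 302058696799/561 ≈ 5.3843e+8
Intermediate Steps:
Q(y, M) = 3 + M*y (Q(y, M) = 3 + y*M = 3 + M*y)
n(c) = 1/(3*c) (n(c) = 1/(c + 2*c) = 1/(3*c))
j(I) = 4 + 2*I (j(I) = (3 + 2*I) - 1*(-1) = (3 + 2*I) + 1 = 4 + 2*I)
G(p) = 4 + 2*p
(G(71) + 17555)*(n(187) + 30418) = ((4 + 2*71) + 17555)*((⅓)/187 + 30418) = ((4 + 142) + 17555)*((⅓)*(1/187) + 30418) = (146 + 17555)*(1/561 + 30418) = 17701*(17064499/561) = 302058696799/561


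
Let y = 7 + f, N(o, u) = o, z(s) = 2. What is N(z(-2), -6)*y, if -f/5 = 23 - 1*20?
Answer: -16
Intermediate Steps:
f = -15 (f = -5*(23 - 1*20) = -5*(23 - 20) = -5*3 = -15)
y = -8 (y = 7 - 15 = -8)
N(z(-2), -6)*y = 2*(-8) = -16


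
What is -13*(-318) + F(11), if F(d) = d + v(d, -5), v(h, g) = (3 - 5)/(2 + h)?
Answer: 53883/13 ≈ 4144.8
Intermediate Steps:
v(h, g) = -2/(2 + h)
F(d) = d - 2/(2 + d)
-13*(-318) + F(11) = -13*(-318) + (-2 + 11*(2 + 11))/(2 + 11) = 4134 + (-2 + 11*13)/13 = 4134 + (-2 + 143)/13 = 4134 + (1/13)*141 = 4134 + 141/13 = 53883/13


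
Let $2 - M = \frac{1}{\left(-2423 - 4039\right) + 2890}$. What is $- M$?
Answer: $- \frac{7145}{3572} \approx -2.0003$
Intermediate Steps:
$M = \frac{7145}{3572}$ ($M = 2 - \frac{1}{\left(-2423 - 4039\right) + 2890} = 2 - \frac{1}{-6462 + 2890} = 2 - \frac{1}{-3572} = 2 - - \frac{1}{3572} = 2 + \frac{1}{3572} = \frac{7145}{3572} \approx 2.0003$)
$- M = \left(-1\right) \frac{7145}{3572} = - \frac{7145}{3572}$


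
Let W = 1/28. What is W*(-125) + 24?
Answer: 547/28 ≈ 19.536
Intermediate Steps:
W = 1/28 ≈ 0.035714
W*(-125) + 24 = (1/28)*(-125) + 24 = -125/28 + 24 = 547/28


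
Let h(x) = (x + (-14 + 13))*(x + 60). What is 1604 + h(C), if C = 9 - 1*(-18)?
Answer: 3866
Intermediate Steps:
C = 27 (C = 9 + 18 = 27)
h(x) = (-1 + x)*(60 + x) (h(x) = (x - 1)*(60 + x) = (-1 + x)*(60 + x))
1604 + h(C) = 1604 + (-60 + 27² + 59*27) = 1604 + (-60 + 729 + 1593) = 1604 + 2262 = 3866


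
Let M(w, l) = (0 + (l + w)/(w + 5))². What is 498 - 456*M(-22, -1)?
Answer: -97302/289 ≈ -336.69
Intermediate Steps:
M(w, l) = (l + w)²/(5 + w)² (M(w, l) = (0 + (l + w)/(5 + w))² = ((l + w)/(5 + w))² = (l + w)²/(5 + w)²)
498 - 456*M(-22, -1) = 498 - 456*(-1 - 22)²/(5 - 22)² = 498 - 456*(-23)²/(-17)² = 498 - 456*529/289 = 498 - 241224/289 = -97302/289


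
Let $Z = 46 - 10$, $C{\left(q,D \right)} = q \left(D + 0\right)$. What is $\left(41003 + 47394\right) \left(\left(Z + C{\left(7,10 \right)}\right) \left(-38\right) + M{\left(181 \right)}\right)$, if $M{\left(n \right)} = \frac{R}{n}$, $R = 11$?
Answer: $- \frac{64446451629}{181} \approx -3.5606 \cdot 10^{8}$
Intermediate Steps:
$C{\left(q,D \right)} = D q$ ($C{\left(q,D \right)} = q D = D q$)
$Z = 36$
$M{\left(n \right)} = \frac{11}{n}$
$\left(41003 + 47394\right) \left(\left(Z + C{\left(7,10 \right)}\right) \left(-38\right) + M{\left(181 \right)}\right) = \left(41003 + 47394\right) \left(\left(36 + 10 \cdot 7\right) \left(-38\right) + \frac{11}{181}\right) = 88397 \left(\left(36 + 70\right) \left(-38\right) + 11 \cdot \frac{1}{181}\right) = 88397 \left(106 \left(-38\right) + \frac{11}{181}\right) = 88397 \left(-4028 + \frac{11}{181}\right) = 88397 \left(- \frac{729057}{181}\right) = - \frac{64446451629}{181}$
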